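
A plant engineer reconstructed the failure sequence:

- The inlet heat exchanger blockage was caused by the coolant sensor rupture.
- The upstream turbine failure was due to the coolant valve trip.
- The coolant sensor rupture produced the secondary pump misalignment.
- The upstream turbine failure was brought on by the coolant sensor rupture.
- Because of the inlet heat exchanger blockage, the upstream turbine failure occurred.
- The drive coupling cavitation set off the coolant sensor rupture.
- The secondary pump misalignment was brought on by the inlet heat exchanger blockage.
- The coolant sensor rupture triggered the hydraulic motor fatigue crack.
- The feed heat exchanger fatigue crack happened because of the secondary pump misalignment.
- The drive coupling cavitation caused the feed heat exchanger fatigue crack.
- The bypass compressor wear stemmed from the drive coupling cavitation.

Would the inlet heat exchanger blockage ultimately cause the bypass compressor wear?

No

The inlet heat exchanger blockage leads to the secondary pump misalignment, the feed heat exchanger fatigue crack, the upstream turbine failure; the bypass compressor wear is not among them.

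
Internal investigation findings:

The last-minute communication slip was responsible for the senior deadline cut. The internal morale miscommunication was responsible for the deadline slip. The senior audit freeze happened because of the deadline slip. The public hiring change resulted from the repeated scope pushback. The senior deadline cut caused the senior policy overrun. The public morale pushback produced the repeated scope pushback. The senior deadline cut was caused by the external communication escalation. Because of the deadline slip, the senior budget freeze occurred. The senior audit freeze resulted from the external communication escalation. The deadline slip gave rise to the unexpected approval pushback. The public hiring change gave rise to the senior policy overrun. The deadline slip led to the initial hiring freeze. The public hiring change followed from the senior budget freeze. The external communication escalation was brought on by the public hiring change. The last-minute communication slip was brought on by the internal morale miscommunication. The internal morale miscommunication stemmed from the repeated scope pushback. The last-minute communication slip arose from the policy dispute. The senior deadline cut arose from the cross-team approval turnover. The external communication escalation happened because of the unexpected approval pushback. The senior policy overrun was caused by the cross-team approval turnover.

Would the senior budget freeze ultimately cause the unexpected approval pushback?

No

The senior budget freeze leads to the public hiring change, the external communication escalation, the senior audit freeze, the senior deadline cut, the senior policy overrun; the unexpected approval pushback is not among them.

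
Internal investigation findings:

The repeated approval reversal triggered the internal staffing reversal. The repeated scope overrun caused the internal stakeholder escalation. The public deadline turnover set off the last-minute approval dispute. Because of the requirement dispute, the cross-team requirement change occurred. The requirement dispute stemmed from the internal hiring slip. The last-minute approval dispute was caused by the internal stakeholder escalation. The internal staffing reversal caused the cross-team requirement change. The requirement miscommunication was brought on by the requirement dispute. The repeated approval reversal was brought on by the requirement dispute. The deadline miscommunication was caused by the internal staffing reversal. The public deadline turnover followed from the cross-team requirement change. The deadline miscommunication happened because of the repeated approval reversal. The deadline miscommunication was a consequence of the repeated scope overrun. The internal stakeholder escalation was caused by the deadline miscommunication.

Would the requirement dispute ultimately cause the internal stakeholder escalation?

There is a causal chain: the requirement dispute → the repeated approval reversal → the deadline miscommunication → the internal stakeholder escalation.

Yes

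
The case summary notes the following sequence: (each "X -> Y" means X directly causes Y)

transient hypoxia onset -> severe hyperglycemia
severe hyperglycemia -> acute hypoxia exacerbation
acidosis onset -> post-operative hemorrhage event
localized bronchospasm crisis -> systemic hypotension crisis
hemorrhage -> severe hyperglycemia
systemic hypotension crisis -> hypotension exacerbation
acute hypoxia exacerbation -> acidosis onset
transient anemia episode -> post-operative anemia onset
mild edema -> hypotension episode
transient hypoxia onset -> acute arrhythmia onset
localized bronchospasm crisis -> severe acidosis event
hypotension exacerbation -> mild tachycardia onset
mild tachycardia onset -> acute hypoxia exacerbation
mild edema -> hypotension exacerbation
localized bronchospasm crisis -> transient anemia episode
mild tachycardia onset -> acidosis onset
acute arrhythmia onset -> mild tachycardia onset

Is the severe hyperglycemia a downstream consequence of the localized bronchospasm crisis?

No

The localized bronchospasm crisis leads to the transient anemia episode, the systemic hypotension crisis, the hypotension exacerbation, the mild tachycardia onset, the severe acidosis event, the post-operative anemia onset, the acute hypoxia exacerbation, the acidosis onset, the post-operative hemorrhage event; the severe hyperglycemia is not among them.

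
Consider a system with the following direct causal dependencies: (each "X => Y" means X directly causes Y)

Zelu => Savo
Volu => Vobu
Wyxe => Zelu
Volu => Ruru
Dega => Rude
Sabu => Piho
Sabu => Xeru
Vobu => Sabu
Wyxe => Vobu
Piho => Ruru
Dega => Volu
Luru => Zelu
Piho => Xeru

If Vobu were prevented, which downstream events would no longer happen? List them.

Piho, Sabu, Xeru

Downstream of Vobu: Sabu, Piho, Ruru, Xeru.
Of those, still caused via another path: Ruru.
The remainder have no surviving cause.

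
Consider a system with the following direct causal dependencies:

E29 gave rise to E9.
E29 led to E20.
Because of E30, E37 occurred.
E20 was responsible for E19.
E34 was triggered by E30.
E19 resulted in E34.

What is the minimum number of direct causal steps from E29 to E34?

Shortest chain: E29 → E20 → E19 → E34.

3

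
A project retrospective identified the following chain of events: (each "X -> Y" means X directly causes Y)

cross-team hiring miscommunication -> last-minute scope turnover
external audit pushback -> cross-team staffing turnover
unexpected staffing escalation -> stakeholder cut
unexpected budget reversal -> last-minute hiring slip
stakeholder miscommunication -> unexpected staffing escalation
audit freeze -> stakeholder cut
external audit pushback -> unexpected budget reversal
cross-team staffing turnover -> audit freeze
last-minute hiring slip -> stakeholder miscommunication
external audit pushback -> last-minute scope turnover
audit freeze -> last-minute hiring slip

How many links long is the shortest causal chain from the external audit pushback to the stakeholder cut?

Shortest chain: the external audit pushback → the cross-team staffing turnover → the audit freeze → the stakeholder cut.

3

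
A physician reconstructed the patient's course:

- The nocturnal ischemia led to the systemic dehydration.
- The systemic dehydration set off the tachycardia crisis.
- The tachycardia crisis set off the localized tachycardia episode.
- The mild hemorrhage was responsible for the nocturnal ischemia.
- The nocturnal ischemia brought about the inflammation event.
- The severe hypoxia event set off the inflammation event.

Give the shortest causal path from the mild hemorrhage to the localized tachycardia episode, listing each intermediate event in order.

the mild hemorrhage → the nocturnal ischemia
the nocturnal ischemia → the systemic dehydration
the systemic dehydration → the tachycardia crisis
the tachycardia crisis → the localized tachycardia episode
Length: 4 steps.

the mild hemorrhage → the nocturnal ischemia → the systemic dehydration → the tachycardia crisis → the localized tachycardia episode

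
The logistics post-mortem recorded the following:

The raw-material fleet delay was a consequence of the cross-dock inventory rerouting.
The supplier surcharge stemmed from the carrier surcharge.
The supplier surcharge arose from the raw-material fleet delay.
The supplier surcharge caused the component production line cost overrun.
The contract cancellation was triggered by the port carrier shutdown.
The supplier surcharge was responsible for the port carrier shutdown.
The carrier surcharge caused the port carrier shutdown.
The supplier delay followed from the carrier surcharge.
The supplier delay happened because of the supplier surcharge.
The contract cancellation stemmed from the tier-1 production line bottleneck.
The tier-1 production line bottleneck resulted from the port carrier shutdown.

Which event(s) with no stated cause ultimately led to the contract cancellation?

the carrier surcharge, the cross-dock inventory rerouting

Tracing upstream from the contract cancellation: the contract cancellation ← the port carrier shutdown ← the supplier surcharge ← the raw-material fleet delay ← the cross-dock inventory rerouting.
A separate upstream branch: the contract cancellation ← the port carrier shutdown ← the carrier surcharge.
Each of those chain origins has no stated cause.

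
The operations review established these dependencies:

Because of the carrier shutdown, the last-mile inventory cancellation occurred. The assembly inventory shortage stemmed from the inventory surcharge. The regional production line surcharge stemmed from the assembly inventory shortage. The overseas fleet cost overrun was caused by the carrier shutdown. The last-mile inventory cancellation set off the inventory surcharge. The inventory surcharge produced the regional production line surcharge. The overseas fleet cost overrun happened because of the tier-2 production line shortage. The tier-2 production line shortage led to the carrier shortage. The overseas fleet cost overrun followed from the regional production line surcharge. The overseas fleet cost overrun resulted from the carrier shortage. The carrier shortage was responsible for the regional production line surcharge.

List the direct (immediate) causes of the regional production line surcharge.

the assembly inventory shortage, the carrier shortage, the inventory surcharge

Upstream contributors include the tier-2 production line shortage, the carrier shutdown, the last-mile inventory cancellation, but only the assembly inventory shortage, the carrier shortage, the inventory surcharge feed directly into the regional production line surcharge.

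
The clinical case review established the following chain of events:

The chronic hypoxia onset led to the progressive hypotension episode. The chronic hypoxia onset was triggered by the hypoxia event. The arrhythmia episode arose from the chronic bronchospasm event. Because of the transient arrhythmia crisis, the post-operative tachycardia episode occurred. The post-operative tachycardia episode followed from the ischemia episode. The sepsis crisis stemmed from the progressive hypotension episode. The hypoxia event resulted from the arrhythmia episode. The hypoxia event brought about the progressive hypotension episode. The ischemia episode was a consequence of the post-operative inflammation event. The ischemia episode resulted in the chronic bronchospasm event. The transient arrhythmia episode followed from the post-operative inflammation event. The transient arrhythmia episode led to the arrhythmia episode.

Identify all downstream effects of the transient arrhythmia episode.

Direct effects: the arrhythmia episode.
2 steps out: the hypoxia event.
3 steps out: the chronic hypoxia onset, the progressive hypotension episode.
4 steps out: the sepsis crisis.
Not reachable from it: the post-operative inflammation event, the ischemia episode, the post-operative tachycardia episode, the chronic bronchospasm event, the transient arrhythmia crisis.

the arrhythmia episode, the chronic hypoxia onset, the hypoxia event, the progressive hypotension episode, the sepsis crisis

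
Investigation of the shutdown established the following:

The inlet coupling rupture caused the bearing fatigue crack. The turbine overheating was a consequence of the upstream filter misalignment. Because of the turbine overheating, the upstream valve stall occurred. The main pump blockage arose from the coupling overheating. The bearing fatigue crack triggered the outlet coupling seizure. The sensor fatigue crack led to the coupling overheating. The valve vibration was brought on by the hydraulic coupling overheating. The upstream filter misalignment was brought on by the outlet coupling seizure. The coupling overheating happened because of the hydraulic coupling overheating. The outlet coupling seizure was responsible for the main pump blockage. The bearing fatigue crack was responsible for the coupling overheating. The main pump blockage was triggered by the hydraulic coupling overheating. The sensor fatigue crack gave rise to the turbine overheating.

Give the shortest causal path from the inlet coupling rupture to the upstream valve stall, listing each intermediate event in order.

the inlet coupling rupture → the bearing fatigue crack → the outlet coupling seizure → the upstream filter misalignment → the turbine overheating → the upstream valve stall

the inlet coupling rupture → the bearing fatigue crack
the bearing fatigue crack → the outlet coupling seizure
the outlet coupling seizure → the upstream filter misalignment
the upstream filter misalignment → the turbine overheating
the turbine overheating → the upstream valve stall
Length: 5 steps.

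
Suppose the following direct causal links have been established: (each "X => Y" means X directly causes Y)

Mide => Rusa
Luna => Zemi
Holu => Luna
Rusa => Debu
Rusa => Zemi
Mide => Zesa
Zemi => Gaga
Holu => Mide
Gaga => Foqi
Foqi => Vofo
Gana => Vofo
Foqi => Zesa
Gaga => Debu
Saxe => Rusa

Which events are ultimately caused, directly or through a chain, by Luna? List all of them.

Debu, Foqi, Gaga, Vofo, Zemi, Zesa

Direct effects: Zemi.
2 steps out: Gaga.
3 steps out: Debu, Foqi.
4 steps out: Zesa, Vofo.
Not reachable from it: Saxe, Holu, Mide, Rusa, Gana.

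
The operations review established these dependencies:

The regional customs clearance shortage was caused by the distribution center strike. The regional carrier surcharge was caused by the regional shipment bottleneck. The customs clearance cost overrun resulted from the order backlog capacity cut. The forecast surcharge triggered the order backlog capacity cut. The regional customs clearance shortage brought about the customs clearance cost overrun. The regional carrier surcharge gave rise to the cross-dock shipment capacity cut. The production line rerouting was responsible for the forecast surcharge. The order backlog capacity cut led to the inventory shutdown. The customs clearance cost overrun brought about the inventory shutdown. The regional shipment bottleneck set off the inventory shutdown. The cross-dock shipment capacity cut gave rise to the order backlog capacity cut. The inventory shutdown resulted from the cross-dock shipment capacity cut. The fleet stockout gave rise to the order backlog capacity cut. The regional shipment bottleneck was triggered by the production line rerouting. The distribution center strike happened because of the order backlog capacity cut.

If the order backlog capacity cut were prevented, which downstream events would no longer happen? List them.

Downstream of the order backlog capacity cut: the distribution center strike, the regional customs clearance shortage, the customs clearance cost overrun, the inventory shutdown.
Of those, still caused via another path: the inventory shutdown.
The remainder have no surviving cause.

the customs clearance cost overrun, the distribution center strike, the regional customs clearance shortage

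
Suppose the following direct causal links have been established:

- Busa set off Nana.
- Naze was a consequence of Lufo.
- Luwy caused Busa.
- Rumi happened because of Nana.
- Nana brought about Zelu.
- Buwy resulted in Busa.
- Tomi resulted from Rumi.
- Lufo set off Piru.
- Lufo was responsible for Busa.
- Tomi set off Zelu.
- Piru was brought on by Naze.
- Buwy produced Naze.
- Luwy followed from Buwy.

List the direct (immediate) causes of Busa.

Buwy, Lufo, Luwy → Busa with nothing further upstream stated.

Buwy, Lufo, Luwy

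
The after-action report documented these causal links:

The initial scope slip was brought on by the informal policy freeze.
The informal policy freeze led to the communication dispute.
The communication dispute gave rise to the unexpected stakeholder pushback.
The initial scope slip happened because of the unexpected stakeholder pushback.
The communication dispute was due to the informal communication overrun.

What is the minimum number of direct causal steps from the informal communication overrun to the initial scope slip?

Shortest chain: the informal communication overrun → the communication dispute → the unexpected stakeholder pushback → the initial scope slip.

3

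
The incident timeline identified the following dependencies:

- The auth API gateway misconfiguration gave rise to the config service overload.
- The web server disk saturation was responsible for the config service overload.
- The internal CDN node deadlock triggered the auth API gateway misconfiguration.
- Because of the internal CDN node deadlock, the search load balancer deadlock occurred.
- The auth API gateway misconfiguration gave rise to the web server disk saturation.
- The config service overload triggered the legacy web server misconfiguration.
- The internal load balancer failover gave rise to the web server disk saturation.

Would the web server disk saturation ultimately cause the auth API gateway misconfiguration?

No

The web server disk saturation leads to the config service overload, the legacy web server misconfiguration; the auth API gateway misconfiguration is not among them.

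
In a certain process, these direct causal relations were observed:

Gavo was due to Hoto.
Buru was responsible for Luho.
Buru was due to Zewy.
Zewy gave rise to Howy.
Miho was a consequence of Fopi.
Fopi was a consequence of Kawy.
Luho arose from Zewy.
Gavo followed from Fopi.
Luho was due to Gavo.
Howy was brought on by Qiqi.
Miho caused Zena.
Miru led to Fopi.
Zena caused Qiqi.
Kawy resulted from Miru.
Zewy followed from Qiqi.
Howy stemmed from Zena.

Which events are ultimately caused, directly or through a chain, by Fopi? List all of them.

Buru, Gavo, Howy, Luho, Miho, Qiqi, Zena, Zewy

Direct effects: Miho, Gavo.
2 steps out: Zena, Luho.
3 steps out: Qiqi, Howy.
4 steps out: Zewy.
5 steps out: Buru.
Not reachable from it: Miru, Kawy, Hoto.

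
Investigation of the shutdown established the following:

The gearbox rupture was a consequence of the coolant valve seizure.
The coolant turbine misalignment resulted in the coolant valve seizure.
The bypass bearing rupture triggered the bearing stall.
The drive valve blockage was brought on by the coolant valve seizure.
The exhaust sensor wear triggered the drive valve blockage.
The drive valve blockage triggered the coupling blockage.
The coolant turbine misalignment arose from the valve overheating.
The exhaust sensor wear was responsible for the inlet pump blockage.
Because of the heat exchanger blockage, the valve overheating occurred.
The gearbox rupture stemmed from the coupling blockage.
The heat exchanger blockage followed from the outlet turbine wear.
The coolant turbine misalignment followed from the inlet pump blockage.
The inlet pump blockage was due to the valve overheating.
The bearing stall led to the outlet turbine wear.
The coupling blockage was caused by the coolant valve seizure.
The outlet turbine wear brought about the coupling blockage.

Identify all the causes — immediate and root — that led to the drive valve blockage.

the bearing stall, the bypass bearing rupture, the coolant turbine misalignment, the coolant valve seizure, the exhaust sensor wear, the heat exchanger blockage, the inlet pump blockage, the outlet turbine wear, the valve overheating

Immediate causes of the drive valve blockage: the exhaust sensor wear, the coolant valve seizure.
Further upstream: the bypass bearing rupture, the bearing stall, the outlet turbine wear, the heat exchanger blockage, the valve overheating, the inlet pump blockage, the coolant turbine misalignment.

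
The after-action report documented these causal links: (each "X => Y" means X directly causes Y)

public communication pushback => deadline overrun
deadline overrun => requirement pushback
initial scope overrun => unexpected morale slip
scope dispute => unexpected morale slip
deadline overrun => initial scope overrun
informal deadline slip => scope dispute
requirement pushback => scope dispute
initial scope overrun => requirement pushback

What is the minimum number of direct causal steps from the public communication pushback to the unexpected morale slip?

Shortest chain: the public communication pushback → the deadline overrun → the initial scope overrun → the unexpected morale slip.

3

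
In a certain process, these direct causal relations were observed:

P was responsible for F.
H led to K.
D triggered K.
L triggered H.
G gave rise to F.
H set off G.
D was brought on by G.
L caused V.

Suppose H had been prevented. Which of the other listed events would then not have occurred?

Downstream of H: G, F, D, K.
Of those, still caused via another path: F.
The remainder have no surviving cause.

D, G, K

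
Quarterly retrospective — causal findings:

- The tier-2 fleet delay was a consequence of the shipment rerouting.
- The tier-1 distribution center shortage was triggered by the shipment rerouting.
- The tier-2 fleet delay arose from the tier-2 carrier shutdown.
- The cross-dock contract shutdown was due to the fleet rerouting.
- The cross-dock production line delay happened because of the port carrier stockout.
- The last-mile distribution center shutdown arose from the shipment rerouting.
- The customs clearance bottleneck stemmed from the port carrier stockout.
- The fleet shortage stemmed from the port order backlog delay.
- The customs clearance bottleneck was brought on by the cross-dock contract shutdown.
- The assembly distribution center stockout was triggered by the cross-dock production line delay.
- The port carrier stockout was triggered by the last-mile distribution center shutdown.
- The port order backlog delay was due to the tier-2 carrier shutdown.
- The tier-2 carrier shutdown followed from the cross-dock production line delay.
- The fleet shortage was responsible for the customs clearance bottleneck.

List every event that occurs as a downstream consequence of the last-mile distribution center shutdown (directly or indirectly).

Direct effects: the port carrier stockout.
2 steps out: the cross-dock production line delay, the customs clearance bottleneck.
3 steps out: the tier-2 carrier shutdown, the assembly distribution center stockout.
4 steps out: the tier-2 fleet delay, the port order backlog delay.
5 steps out: the fleet shortage.
Not reachable from it: the shipment rerouting, the tier-1 distribution center shortage, the fleet rerouting, the cross-dock contract shutdown.

the assembly distribution center stockout, the cross-dock production line delay, the customs clearance bottleneck, the fleet shortage, the port carrier stockout, the port order backlog delay, the tier-2 carrier shutdown, the tier-2 fleet delay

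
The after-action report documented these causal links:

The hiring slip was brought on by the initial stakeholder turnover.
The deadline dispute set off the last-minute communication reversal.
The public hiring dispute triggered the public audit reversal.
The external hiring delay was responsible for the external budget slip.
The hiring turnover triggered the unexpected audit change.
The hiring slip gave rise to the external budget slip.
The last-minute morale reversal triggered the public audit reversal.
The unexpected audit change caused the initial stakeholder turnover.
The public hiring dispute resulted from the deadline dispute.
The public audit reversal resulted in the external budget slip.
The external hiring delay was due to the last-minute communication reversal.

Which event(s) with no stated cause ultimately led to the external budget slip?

Tracing upstream from the external budget slip: the external budget slip ← the hiring slip ← the initial stakeholder turnover ← the unexpected audit change ← the hiring turnover.
A separate upstream branch: the external budget slip ← the public audit reversal ← the public hiring dispute ← the deadline dispute.
A separate upstream branch: the external budget slip ← the public audit reversal ← the last-minute morale reversal.
Each of those chain origins has no stated cause.

the deadline dispute, the hiring turnover, the last-minute morale reversal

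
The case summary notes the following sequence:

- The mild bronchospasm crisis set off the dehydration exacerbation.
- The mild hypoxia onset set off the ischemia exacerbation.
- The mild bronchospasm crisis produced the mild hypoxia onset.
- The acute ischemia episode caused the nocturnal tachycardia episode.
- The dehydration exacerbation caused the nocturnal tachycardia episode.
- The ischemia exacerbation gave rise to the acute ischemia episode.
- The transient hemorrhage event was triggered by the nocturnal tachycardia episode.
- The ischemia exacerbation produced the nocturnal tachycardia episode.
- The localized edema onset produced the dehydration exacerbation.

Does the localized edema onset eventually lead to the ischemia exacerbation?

No

The localized edema onset leads to the dehydration exacerbation, the nocturnal tachycardia episode, the transient hemorrhage event; the ischemia exacerbation is not among them.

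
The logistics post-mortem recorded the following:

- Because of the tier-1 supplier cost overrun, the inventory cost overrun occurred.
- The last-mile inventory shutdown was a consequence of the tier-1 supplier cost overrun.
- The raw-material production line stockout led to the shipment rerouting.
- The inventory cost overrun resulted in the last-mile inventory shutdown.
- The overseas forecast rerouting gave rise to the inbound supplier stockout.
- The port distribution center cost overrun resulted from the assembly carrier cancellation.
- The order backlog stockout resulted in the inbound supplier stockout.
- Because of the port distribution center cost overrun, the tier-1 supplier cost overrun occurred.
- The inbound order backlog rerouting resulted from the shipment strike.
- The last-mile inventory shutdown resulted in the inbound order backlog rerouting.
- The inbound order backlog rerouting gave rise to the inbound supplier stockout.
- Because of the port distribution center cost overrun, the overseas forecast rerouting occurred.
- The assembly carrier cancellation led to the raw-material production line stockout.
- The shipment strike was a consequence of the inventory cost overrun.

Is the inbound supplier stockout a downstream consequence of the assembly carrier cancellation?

There is a causal chain: the assembly carrier cancellation → the port distribution center cost overrun → the overseas forecast rerouting → the inbound supplier stockout.

Yes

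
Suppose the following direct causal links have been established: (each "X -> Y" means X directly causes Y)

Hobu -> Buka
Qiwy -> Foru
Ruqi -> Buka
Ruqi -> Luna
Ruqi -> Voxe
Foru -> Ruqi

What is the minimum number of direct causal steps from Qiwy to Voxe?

3

Shortest chain: Qiwy → Foru → Ruqi → Voxe.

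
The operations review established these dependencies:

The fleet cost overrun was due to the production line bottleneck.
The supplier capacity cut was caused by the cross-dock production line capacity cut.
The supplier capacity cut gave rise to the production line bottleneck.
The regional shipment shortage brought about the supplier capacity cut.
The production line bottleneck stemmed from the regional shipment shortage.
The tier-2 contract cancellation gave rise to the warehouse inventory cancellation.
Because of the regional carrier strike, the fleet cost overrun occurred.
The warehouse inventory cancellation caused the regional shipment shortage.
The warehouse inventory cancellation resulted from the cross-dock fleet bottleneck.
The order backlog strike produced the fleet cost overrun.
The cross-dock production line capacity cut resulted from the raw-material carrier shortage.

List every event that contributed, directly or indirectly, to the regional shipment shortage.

Immediate cause of the regional shipment shortage: the warehouse inventory cancellation.
Further upstream: the tier-2 contract cancellation, the cross-dock fleet bottleneck.

the cross-dock fleet bottleneck, the tier-2 contract cancellation, the warehouse inventory cancellation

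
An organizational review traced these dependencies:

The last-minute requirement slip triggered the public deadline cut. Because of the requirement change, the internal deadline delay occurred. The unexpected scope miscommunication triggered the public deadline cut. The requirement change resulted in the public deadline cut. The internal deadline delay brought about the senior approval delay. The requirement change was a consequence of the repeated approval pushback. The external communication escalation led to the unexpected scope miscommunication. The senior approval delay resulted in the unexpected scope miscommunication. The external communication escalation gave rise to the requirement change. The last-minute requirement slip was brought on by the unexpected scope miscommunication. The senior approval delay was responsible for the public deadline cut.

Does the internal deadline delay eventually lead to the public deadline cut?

Yes

There is a causal chain: the internal deadline delay → the senior approval delay → the public deadline cut.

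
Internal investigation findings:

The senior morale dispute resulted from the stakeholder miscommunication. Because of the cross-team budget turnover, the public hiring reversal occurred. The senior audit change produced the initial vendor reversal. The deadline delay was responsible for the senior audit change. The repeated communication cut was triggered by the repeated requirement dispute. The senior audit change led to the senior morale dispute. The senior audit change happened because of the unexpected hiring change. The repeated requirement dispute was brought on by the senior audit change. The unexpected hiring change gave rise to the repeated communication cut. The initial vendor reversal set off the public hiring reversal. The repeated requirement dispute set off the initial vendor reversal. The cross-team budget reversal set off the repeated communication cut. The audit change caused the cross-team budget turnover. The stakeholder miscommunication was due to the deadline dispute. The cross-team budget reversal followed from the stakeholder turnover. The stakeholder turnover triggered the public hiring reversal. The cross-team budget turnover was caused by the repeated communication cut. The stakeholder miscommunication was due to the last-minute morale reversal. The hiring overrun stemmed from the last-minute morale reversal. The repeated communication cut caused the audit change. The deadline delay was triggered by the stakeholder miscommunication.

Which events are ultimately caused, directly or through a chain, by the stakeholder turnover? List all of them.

the audit change, the cross-team budget reversal, the cross-team budget turnover, the public hiring reversal, the repeated communication cut

Direct effects: the cross-team budget reversal, the public hiring reversal.
2 steps out: the repeated communication cut.
3 steps out: the audit change, the cross-team budget turnover.
Not reachable from it: the last-minute morale reversal, the hiring overrun, the deadline dispute, the stakeholder miscommunication, the deadline delay, the unexpected hiring change, the senior audit change, the repeated requirement dispute, the senior morale dispute, the initial vendor reversal.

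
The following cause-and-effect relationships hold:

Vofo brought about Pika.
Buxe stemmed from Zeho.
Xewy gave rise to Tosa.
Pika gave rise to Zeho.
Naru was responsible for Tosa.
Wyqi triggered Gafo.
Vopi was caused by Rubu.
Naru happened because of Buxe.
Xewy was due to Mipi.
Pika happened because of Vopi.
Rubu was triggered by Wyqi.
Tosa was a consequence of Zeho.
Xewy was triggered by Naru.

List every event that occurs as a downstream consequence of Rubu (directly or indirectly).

Direct effects: Vopi.
2 steps out: Pika.
3 steps out: Zeho.
4 steps out: Buxe, Tosa.
5 steps out: Naru.
6 steps out: Xewy.
Not reachable from it: Vofo, Wyqi, Mipi, Gafo.

Buxe, Naru, Pika, Tosa, Vopi, Xewy, Zeho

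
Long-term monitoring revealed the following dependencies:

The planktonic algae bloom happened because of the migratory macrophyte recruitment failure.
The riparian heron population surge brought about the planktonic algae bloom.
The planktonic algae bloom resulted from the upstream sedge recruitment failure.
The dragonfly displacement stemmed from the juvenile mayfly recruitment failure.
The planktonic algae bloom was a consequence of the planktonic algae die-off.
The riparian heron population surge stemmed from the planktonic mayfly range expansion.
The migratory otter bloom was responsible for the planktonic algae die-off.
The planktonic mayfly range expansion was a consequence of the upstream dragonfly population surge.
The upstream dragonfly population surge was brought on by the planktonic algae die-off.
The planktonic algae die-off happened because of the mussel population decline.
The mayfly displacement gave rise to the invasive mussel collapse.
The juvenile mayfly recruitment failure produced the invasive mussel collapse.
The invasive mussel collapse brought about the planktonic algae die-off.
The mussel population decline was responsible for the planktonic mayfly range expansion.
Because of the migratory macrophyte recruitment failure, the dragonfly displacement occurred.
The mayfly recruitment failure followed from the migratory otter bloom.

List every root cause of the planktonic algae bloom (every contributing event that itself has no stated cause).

the juvenile mayfly recruitment failure, the mayfly displacement, the migratory macrophyte recruitment failure, the migratory otter bloom, the mussel population decline, the upstream sedge recruitment failure

Tracing upstream from the planktonic algae bloom: the planktonic algae bloom ← the planktonic algae die-off ← the migratory otter bloom.
A separate upstream branch: the planktonic algae bloom ← the planktonic algae die-off ← the mussel population decline.
A separate upstream branch: the planktonic algae bloom ← the migratory macrophyte recruitment failure.
A separate upstream branch: the planktonic algae bloom ← the planktonic algae die-off ← the invasive mussel collapse ← the juvenile mayfly recruitment failure.
A separate upstream branch: the planktonic algae bloom ← the planktonic algae die-off ← the invasive mussel collapse ← the mayfly displacement.
A separate upstream branch: the planktonic algae bloom ← the upstream sedge recruitment failure.
Each of those chain origins has no stated cause.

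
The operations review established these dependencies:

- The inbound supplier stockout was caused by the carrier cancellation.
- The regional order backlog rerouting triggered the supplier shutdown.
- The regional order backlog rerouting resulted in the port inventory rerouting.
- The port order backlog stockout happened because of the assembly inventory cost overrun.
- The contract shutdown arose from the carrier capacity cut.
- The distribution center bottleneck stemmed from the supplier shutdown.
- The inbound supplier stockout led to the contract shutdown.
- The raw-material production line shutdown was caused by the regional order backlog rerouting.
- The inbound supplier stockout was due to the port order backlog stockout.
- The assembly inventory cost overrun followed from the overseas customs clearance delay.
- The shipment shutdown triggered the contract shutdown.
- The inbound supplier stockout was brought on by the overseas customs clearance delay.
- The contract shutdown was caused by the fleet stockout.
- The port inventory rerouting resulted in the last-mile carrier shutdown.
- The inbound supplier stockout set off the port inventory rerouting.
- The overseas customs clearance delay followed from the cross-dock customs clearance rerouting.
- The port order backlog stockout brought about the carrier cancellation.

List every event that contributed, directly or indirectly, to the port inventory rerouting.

Immediate causes of the port inventory rerouting: the regional order backlog rerouting, the inbound supplier stockout.
Further upstream: the cross-dock customs clearance rerouting, the overseas customs clearance delay, the assembly inventory cost overrun, the port order backlog stockout, the carrier cancellation.

the assembly inventory cost overrun, the carrier cancellation, the cross-dock customs clearance rerouting, the inbound supplier stockout, the overseas customs clearance delay, the port order backlog stockout, the regional order backlog rerouting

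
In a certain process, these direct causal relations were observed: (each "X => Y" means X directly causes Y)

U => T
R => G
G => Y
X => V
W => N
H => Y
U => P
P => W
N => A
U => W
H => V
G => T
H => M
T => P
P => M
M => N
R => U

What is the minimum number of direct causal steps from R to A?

4

Shortest chain: R → U → W → N → A.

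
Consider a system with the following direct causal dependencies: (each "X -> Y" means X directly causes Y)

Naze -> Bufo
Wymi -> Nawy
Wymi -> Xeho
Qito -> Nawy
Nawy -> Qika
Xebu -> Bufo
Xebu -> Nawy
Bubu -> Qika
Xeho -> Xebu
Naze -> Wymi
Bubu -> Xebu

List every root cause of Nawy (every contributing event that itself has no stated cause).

Bubu, Naze, Qito

Tracing upstream from Nawy: Nawy ← Xebu ← Bubu.
A separate upstream branch: Nawy ← Wymi ← Naze.
A separate upstream branch: Nawy ← Qito.
Each of those chain origins has no stated cause.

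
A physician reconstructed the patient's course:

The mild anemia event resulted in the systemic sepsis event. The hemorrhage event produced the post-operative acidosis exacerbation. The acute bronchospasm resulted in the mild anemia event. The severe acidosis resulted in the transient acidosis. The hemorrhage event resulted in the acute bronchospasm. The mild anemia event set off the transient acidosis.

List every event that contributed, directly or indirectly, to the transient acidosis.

the acute bronchospasm, the hemorrhage event, the mild anemia event, the severe acidosis

Immediate causes of the transient acidosis: the severe acidosis, the mild anemia event.
Further upstream: the hemorrhage event, the acute bronchospasm.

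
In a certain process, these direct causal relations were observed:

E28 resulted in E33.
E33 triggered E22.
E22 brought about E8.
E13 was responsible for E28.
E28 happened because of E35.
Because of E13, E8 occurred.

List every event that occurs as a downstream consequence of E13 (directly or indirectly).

E22, E28, E33, E8

Direct effects: E28, E8.
2 steps out: E33.
3 steps out: E22.
Not reachable from it: E35.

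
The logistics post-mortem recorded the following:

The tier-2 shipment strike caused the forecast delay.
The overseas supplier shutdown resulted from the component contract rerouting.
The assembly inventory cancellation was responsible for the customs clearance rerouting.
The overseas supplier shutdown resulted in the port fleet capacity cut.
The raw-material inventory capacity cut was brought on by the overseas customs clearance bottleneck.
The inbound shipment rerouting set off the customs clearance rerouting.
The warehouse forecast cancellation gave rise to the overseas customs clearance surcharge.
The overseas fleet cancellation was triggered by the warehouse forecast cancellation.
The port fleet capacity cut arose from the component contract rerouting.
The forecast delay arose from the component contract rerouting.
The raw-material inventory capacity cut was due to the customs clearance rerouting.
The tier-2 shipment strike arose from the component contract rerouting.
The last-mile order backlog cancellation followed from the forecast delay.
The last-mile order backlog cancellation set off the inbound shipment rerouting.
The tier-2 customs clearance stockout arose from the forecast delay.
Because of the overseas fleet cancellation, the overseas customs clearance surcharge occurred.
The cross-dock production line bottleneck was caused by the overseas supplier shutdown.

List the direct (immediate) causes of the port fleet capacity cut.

the component contract rerouting, the overseas supplier shutdown

the component contract rerouting, the overseas supplier shutdown → the port fleet capacity cut with nothing further upstream stated.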